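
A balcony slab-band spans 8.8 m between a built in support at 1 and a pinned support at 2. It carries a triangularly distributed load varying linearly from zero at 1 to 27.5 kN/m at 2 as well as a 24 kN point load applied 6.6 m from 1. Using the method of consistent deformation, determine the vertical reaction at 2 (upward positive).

R_2 = 81.74 kN

Choose R_2 as the redundant. The primary structure is the cantilever fixed at 1.
Free-end deflection of the primary structure under the applied loading (downward +):
  triangular load, peak 27.5 at the free end: 11w₀L⁴/(120EI) = 15117/EI
  point load 24 at a = 6.6: Pa²(3L − a)/(6EI) = 3450/EI
  δ_0 = 18567/EI
Tip deflection under a unit load at 2: L³/(3EI) = 227.2/EI.
Compatibility at 2: δ_0 − R_2·δ_{22} = 0, so R_2 = 18567/227.2 = 81.74 kN.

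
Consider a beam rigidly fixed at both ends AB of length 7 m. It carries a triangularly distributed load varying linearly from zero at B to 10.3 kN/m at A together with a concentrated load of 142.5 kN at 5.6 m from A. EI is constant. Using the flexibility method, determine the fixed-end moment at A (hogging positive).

M_A = 57.16 kN·m

Release both end moments; the primary structure is a simply-supported span AB with redundants M_A and M_B.
End rotations of the released simple span under the applied load (×1/EI):
  at A: triangular load, peak 10.3: w₀L³/(45EI) = 78.51/EI
  at B: triangular load, peak 10.3: 7w₀L³/(360EI) = 68.7/EI
  at A: point load 142.5 at a = 5.6: Pab(L + b)/(6LEI) = 223.4/EI
  at B: point load 142.5 at a = 5.6: Pab(L + a)/(6LEI) = 335.2/EI
  θ_A0 = 301.9/EI,  θ_B0 = 403.9/EI
Flexibility coefficients: a unit moment at one end gives L/(3EI) there and L/(6EI) at the far end, so f₁₁ = f₂₂ = 2.333/EI and f₁₂ = f₂₁ = 1.167/EI.
Compatibility — zero rotation at each built-in end:
  2.333 M_A + 1.167 M_B = 301.9
  1.167 M_A + 2.333 M_B = 403.9
Solving the pair gives M_A = 57.16 kN·m and M_B = 144.5 kN·m (hogging).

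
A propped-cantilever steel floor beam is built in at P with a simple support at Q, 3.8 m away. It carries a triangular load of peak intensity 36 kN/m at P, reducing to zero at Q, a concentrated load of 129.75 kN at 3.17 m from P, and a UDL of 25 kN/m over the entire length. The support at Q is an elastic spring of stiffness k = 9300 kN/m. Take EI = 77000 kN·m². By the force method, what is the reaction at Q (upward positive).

R_Q = 101.3 kN

Take the reaction at Q as the redundant and release it; the primary structure is a cantilever fixed at P.
Downward deflection at the released point Q due to the loads:
  triangular load, peak 36 at the fixed end: w₀L⁴/(30EI) = 250.2/EI
  point load 129.75 at a = 3.17: Pa²(3L − a)/(6EI) = 1788/EI
  UDL 25: wL⁴/(8EI) = 651.6/EI
  δ_0 = 2690/EI
Tip deflection under a unit load at Q: L³/(3EI) = 18.29/EI.
With EI = 77000 kN·m²: δ_0 = 0.034938 m and δ_{QQ} = 0.000238 m/kN.
Compatibility — the spring shortens by R_Q/k under the reaction it provides: δ_0 − R_Q·δ_{QQ} = R_Q/k. With 1/k = 0.000108 m/kN, R_Q = δ_0 / (δ_{QQ} + 1/k) = 0.034938 / (0.000238 + 0.000108) = 101.3 kN.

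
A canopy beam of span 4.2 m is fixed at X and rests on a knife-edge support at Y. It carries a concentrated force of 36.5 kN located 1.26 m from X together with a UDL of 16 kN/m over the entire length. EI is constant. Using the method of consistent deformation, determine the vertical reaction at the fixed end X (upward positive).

Take the reaction at Y as the redundant and release it; the primary structure is a cantilever fixed at X.
Primary-structure tip deflection at Y by superposition:
  point load 36.5 at a = 1.26: Pa²(3L − a)/(6EI) = 109.5/EI
  UDL 16: wL⁴/(8EI) = 622.3/EI
  δ_0 = 731.9/EI
Flexibility coefficient — unit upward force at Y: δ_{YY} = L³/(3EI) = 24.7/EI.
Compatibility at Y: δ_0 − R_Y·δ_{YY} = 0, so R_Y = 731.9/24.7 = 29.63 kN.
Vertical equilibrium: R_X = ΣP − R_Y = 103.7 − 29.63 = 74.07 kN.

R_X = 74.07 kN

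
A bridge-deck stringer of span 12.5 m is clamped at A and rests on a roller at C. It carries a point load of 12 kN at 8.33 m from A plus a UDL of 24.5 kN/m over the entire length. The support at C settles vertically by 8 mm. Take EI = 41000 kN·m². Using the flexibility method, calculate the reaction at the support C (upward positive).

R_C = 120.6 kN

Remove the prop at C; the released (primary) structure is a cantilever built in at A.
Deflection at C on the released cantilever, summing each load's contribution:
  point load 12 at a = 8.33: Pa²(3L − a)/(6EI) = 4048/EI
  UDL 24.5: wL⁴/(8EI) = 74768/EI
  δ_0 = 78816/EI
Tip deflection under a unit load at C: L³/(3EI) = 651/EI.
With EI = 41000 kN·m²: δ_0 = 1.9223 m and δ_{CC} = 0.015879 m/kN.
Compatibility — the beam at C must follow the support down by 0.008 m: δ_0 − R_C·δ_{CC} = 0.008, so R_C = (1.9223 − 0.008)/0.015879 = 120.6 kN.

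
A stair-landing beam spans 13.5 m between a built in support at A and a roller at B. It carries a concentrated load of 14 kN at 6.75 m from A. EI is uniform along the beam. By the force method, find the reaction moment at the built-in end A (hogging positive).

M_A = 35.44 kN·m

Take the reaction at B as the redundant and release it; the primary structure is a cantilever fixed at A.
Free-end deflection of the primary structure under the applied loading (downward +):
  point load 14 at a = 6.75: Pa²(3L − a)/(6EI) = 3588/EI
Flexibility coefficient — unit upward force at B: δ_{BB} = L³/(3EI) = 820.1/EI.
Compatibility at B: δ_0 − R_B·δ_{BB} = 0, so R_B = 3588/820.1 = 4.375 kN.
Moment equilibrium about A: M_A = Σ(load moments about A) − R_B·L = 94.5 − 4.375×13.5 = 35.44 kN·m.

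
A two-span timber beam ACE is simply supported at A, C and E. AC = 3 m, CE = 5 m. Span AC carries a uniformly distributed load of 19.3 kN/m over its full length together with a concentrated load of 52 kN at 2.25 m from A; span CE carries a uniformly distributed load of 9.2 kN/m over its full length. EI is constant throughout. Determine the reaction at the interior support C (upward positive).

Insert a hinge at C; M_C is the redundant, and each span becomes simply supported.
Rotations at C on the released spans (each span's end-slope, ×1/EI):
  span AC: UDL 19.3: wL³/(24EI) = 21.71/EI
  span AC: point load 52 at a = 2.25: Pab(L + a)/(6LEI) = 25.59/EI
  span CE: UDL 9.2: wL³/(24EI) = 47.92/EI
  relative rotation θ_0 = (47.31 + 47.92)/EI = 95.22/EI
A unit hogging moment at C produces rotation L₁/(3EI) + L₂/(3EI) = 2.667/EI.
Slope continuity at C: θ_0 = M_C·2.667/EI, so M_C = 95.22/2.667 = 35.71 kN·m (hogging).
Span AC, ΣM about A with M_C applied at C: R_C^{AC}·3 = 203.8 + 35.71, so R_C^{AC} = 79.85 kN and R_A = 109.9 − 79.85 = 30.05 kN.
Span CE, ΣM about E: R_C^{CE}·5 = 115 + 35.71, so R_C^{CE} = 30.14 kN and R_E = 46 − 30.14 = 15.86 kN.
R_C = 79.85 + 30.14 = 110 kN.

R_C = 110 kN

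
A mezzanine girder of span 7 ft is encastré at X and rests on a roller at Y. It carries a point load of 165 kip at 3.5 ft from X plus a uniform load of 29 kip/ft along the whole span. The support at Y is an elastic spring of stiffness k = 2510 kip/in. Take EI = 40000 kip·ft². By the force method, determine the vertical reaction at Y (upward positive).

Take the reaction at Y as the redundant and release it; the primary structure is a cantilever fixed at X.
Free-end deflection of the primary structure under the applied loading (downward +):
  point load 165 at a = 3.5: Pa²(3L − a)/(6EI) = 5895/EI
  UDL 29: wL⁴/(8EI) = 8704/EI
  δ_0 = 14599/EI
Flexibility coefficient — unit upward force at Y: δ_{YY} = L³/(3EI) = 114.3/EI.
With EI = 40000 kip·ft²: δ_0 = 0.36497 ft and δ_{YY} = 0.002858 ft/kip.
Compatibility — the spring shortens by R_Y/k under the reaction it provides: δ_0 − R_Y·δ_{YY} = R_Y/k. With 1/k = 1/(2510×12) ft/kip = 0.000033 ft/kip, R_Y = δ_0 / (δ_{YY} + 1/k) = 0.36497 / (0.002858 + 0.000033) = 126.2 kip.

R_Y = 126.2 kip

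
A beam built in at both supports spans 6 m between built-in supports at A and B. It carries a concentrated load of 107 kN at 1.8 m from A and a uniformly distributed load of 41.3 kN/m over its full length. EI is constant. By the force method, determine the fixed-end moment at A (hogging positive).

M_A = 218.3 kN·m

Take the two fixed-end moments M_A, M_B as redundants; the released structure is the simple span AB.
On the primary (simply-supported) span, the end slopes from the loading are:
  at A: point load 107 at a = 1.8: Pab(L + b)/(6LEI) = 229.2/EI
  at B: point load 107 at a = 1.8: Pab(L + a)/(6LEI) = 175.3/EI
  at A: UDL 41.3: wL³/(24EI) = 371.7/EI
  at B: UDL 41.3: wL³/(24EI) = 371.7/EI
  θ_A0 = 600.9/EI,  θ_B0 = 547/EI
Flexibility coefficients: a unit moment at one end gives L/(3EI) there and L/(6EI) at the far end, so f₁₁ = f₂₂ = 2/EI and f₁₂ = f₂₁ = 1/EI.
Compatibility — zero rotation at each built-in end:
  2 M_A + 1 M_B = 600.9
  1 M_A + 2 M_B = 547
Solving the pair gives M_A = 218.3 kN·m and M_B = 164.3 kN·m (hogging).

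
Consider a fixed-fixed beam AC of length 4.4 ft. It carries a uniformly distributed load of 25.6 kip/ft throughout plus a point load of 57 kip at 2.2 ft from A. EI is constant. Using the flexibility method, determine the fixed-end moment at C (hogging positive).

Take the two fixed-end moments M_A, M_C as redundants; the released structure is the simple span AC.
On the primary (simply-supported) span, the end slopes from the loading are:
  at A: UDL 25.6: wL³/(24EI) = 90.86/EI
  at C: UDL 25.6: wL³/(24EI) = 90.86/EI
  at A: point load 57 at a = 2.2: Pab(L + b)/(6LEI) = 68.97/EI
  at C: point load 57 at a = 2.2: Pab(L + a)/(6LEI) = 68.97/EI
  θ_A0 = 159.8/EI,  θ_C0 = 159.8/EI
Flexibility coefficients: a unit moment at one end gives L/(3EI) there and L/(6EI) at the far end, so f₁₁ = f₂₂ = 1.467/EI and f₁₂ = f₂₁ = 0.7333/EI.
Compatibility — zero rotation at each built-in end:
  1.467 M_A + 0.7333 M_C = 159.8
  0.7333 M_A + 1.467 M_C = 159.8
Solving the pair gives M_A = 72.65 kip·ft and M_C = 72.65 kip·ft (hogging).

M_C = 72.65 kip·ft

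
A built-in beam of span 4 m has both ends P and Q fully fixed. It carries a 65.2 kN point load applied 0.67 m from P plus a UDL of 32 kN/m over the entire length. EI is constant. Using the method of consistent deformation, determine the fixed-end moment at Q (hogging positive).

M_Q = 48.76 kN·m

Release both end moments; the primary structure is a simply-supported span PQ with redundants M_P and M_Q.
End rotations of the released simple span under the applied load (×1/EI):
  at P: point load 65.2 at a = 0.67: Pab(L + b)/(6LEI) = 44.43/EI
  at Q: point load 65.2 at a = 0.67: Pab(L + a)/(6LEI) = 28.31/EI
  at P: UDL 32: wL³/(24EI) = 85.33/EI
  at Q: UDL 32: wL³/(24EI) = 85.33/EI
  θ_P0 = 129.8/EI,  θ_Q0 = 113.6/EI
Flexibility coefficients: a unit moment at one end gives L/(3EI) there and L/(6EI) at the far end, so f₁₁ = f₂₂ = 1.333/EI and f₁₂ = f₂₁ = 0.6667/EI.
Compatibility — zero rotation at each built-in end:
  1.333 M_P + 0.6667 M_Q = 129.8
  0.6667 M_P + 1.333 M_Q = 113.6
Solving the pair gives M_P = 72.94 kN·m and M_Q = 48.76 kN·m (hogging).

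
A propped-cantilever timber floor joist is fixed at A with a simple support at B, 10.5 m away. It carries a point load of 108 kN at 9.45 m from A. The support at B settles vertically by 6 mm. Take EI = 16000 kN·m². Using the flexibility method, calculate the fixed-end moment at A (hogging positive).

M_A = 58.75 kN·m

Take the reaction at B as the redundant and release it; the primary structure is a cantilever fixed at A.
Downward deflection at the released point B due to the loads:
  point load 108 at a = 9.45: Pa²(3L − a)/(6EI) = 35444/EI
Tip deflection under a unit load at B: L³/(3EI) = 385.9/EI.
With EI = 16000 kN·m²: δ_0 = 2.2153 m and δ_{BB} = 0.024117 m/kN.
Compatibility — the beam at B must follow the support down by 0.006 m: δ_0 − R_B·δ_{BB} = 0.006, so R_B = (2.2153 − 0.006)/0.024117 = 91.61 kN.
Moment equilibrium about A: M_A = Σ(load moments about A) − R_B·L = 1021 − 91.61×10.5 = 58.75 kN·m.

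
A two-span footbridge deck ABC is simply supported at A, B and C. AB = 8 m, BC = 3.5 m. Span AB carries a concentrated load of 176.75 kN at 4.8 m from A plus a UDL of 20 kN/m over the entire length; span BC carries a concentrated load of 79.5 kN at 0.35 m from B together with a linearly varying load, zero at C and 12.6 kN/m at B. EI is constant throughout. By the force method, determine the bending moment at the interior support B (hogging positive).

Release continuity at B by inserting a hinge; the redundant is the internal moment M_B. The primary structure is two simply-supported spans AB and BC.
Rotations at B on the released spans (each span's end-slope, ×1/EI):
  span AB: point load 176.75 at a = 4.8: Pab(L + a)/(6LEI) = 724/EI
  span AB: UDL 20: wL³/(24EI) = 426.7/EI
  span BC: point load 79.5 at a = 0.35: Pab(L + b)/(6LEI) = 27.76/EI
  span BC: triangular load, peak 12.6: w₀L³/(45EI) = 12.01/EI
  relative rotation θ_0 = (1151 + 39.76)/EI = 1190/EI
A unit hogging moment at B produces rotation L₁/(3EI) + L₂/(3EI) = 3.833/EI.
Slope continuity at B: θ_0 = M_B·3.833/EI, so M_B = 1190/3.833 = 310.5 kN·m (hogging).

M_B = 310.5 kN·m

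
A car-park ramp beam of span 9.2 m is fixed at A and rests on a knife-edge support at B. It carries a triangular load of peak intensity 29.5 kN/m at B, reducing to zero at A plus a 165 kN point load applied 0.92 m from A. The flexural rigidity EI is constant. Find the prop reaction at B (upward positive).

R_B = 77.03 kN

Release the roller at B. Primary structure: cantilever fixed at A.
Downward deflection at the released point B due to the loads:
  triangular load, peak 29.5 at the free end: 11w₀L⁴/(120EI) = 19372/EI
  point load 165 at a = 0.92: Pa²(3L − a)/(6EI) = 621/EI
  δ_0 = 19993/EI
Tip deflection under a unit load at B: L³/(3EI) = 259.6/EI.
The prop prevents deflection at B: R_B = δ_0/δ_{BB} = 19993/259.6 = 77.03 kN.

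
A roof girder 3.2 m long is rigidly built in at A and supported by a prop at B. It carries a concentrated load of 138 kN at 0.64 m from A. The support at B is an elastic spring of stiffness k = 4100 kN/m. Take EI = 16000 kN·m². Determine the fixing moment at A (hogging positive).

Release the roller at B. Primary structure: cantilever fixed at A.
Primary-structure tip deflection at B by superposition:
  point load 138 at a = 0.64: Pa²(3L − a)/(6EI) = 84.41/EI
Tip deflection under a unit load at B: L³/(3EI) = 10.92/EI.
With EI = 16000 kN·m²: δ_0 = 0.005276 m and δ_{BB} = 0.000683 m/kN.
Compatibility — the spring shortens by R_B/k under the reaction it provides: δ_0 − R_B·δ_{BB} = R_B/k. With 1/k = 0.000244 m/kN, R_B = δ_0 / (δ_{BB} + 1/k) = 0.005276 / (0.000683 + 0.000244) = 5.694 kN.
Moment equilibrium about A: M_A = Σ(load moments about A) − R_B·L = 88.32 − 5.694×3.2 = 70.1 kN·m.

M_A = 70.1 kN·m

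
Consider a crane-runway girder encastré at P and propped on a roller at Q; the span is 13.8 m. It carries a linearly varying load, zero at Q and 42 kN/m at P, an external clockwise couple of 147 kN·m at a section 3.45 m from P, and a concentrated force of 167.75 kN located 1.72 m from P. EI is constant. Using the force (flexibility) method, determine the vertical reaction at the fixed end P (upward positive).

R_P = 388.9 kN

Release the roller at Q. Primary structure: cantilever fixed at P.
Downward deflection at the released point Q due to the loads:
  triangular load, peak 42 at the fixed end: w₀L⁴/(30EI) = 50774/EI
  clockwise couple 147 at a = 3.45: M₀a(2L − a)/(2EI) = 6124/EI
  point load 167.75 at a = 1.72: Pa²(3L − a)/(6EI) = 3282/EI
  δ_0 = 60180/EI
Flexibility coefficient — unit upward force at Q: δ_{QQ} = L³/(3EI) = 876/EI.
Compatibility at Q: δ_0 − R_Q·δ_{QQ} = 0, so R_Q = 60180/876 = 68.7 kN.
Vertical equilibrium: R_P = ΣP − R_Q = 457.6 − 68.7 = 388.9 kN.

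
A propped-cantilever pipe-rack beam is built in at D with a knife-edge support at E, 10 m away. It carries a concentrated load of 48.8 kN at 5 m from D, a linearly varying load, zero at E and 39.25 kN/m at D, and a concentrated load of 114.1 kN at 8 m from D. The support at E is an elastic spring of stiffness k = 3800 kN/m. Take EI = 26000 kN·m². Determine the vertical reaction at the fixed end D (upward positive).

Remove the prop at E; the released (primary) structure is a cantilever built in at D.
Primary-structure tip deflection at E by superposition:
  point load 48.8 at a = 5: Pa²(3L − a)/(6EI) = 5083/EI
  triangular load, peak 39.25 at the fixed end: w₀L⁴/(30EI) = 13083/EI
  point load 114.1 at a = 8: Pa²(3L − a)/(6EI) = 26775/EI
  δ_0 = 44942/EI
Tip deflection under a unit load at E: L³/(3EI) = 333.3/EI.
With EI = 26000 kN·m²: δ_0 = 1.7285 m and δ_{EE} = 0.012821 m/kN.
Compatibility — the spring shortens by R_E/k under the reaction it provides: δ_0 − R_E·δ_{EE} = R_E/k. With 1/k = 0.000263 m/kN, R_E = δ_0 / (δ_{EE} + 1/k) = 1.7285 / (0.012821 + 0.000263) = 132.1 kN.
Vertical equilibrium: R_D = ΣP − R_E = 359.1 − 132.1 = 227 kN.

R_D = 227 kN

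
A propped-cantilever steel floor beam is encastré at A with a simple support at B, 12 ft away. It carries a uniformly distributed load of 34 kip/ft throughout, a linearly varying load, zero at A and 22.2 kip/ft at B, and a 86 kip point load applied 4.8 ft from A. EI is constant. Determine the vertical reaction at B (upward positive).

Release the roller at B. Primary structure: cantilever fixed at A.
Free-end deflection of the primary structure under the applied loading (downward +):
  UDL 34: wL⁴/(8EI) = 88128/EI
  triangular load, peak 22.2 at the free end: 11w₀L⁴/(120EI) = 42198/EI
  point load 86 at a = 4.8: Pa²(3L − a)/(6EI) = 10303/EI
  δ_0 = 140629/EI
Tip deflection under a unit load at B: L³/(3EI) = 576/EI.
The prop prevents deflection at B: R_B = δ_0/δ_{BB} = 140629/576 = 244.1 kip.

R_B = 244.1 kip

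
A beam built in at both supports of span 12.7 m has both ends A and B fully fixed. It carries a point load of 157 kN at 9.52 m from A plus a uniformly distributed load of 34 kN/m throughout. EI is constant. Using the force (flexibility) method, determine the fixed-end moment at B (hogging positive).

Take the two fixed-end moments M_A, M_B as redundants; the released structure is the simple span AB.
Simple-span end rotations at A and B under the given loads:
  at A: point load 157 at a = 9.52: Pab(L + b)/(6LEI) = 990.5/EI
  at B: point load 157 at a = 9.52: Pab(L + a)/(6LEI) = 1386/EI
  at A: UDL 34: wL³/(24EI) = 2902/EI
  at B: UDL 34: wL³/(24EI) = 2902/EI
  θ_A0 = 3892/EI,  θ_B0 = 4288/EI
Flexibility coefficients: a unit moment at one end gives L/(3EI) there and L/(6EI) at the far end, so f₁₁ = f₂₂ = 4.233/EI and f₁₂ = f₂₁ = 2.117/EI.
Compatibility — zero rotation at each built-in end:
  4.233 M_A + 2.117 M_B = 3892
  2.117 M_A + 4.233 M_B = 4288
Solving the pair gives M_A = 550.7 kN·m and M_B = 737.5 kN·m (hogging).

M_B = 737.5 kN·m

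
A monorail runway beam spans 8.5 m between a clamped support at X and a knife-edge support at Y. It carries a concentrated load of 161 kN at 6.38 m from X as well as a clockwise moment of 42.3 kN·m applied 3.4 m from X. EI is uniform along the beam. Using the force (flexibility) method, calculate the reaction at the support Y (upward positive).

Remove the prop at Y; the released (primary) structure is a cantilever built in at X.
Deflection at Y on the released cantilever, summing each load's contribution:
  point load 161 at a = 6.38: Pa²(3L − a)/(6EI) = 20884/EI
  clockwise couple 42.3 at a = 3.4: M₀a(2L − a)/(2EI) = 978/EI
  δ_0 = 21862/EI
Flexibility coefficient — unit upward force at Y: δ_{YY} = L³/(3EI) = 204.7/EI.
Compatibility at Y: δ_0 − R_Y·δ_{YY} = 0, so R_Y = 21862/204.7 = 106.8 kN.

R_Y = 106.8 kN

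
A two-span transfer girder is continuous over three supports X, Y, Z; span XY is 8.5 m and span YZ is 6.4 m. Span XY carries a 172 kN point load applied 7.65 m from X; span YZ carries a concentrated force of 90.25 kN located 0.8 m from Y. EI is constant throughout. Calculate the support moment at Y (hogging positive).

M_Y = 96.75 kN·m

Take M_Y as the redundant. Released structure: two simple spans XY and YZ with a hinge at Y.
End slopes at the hinge Y, treating each span as simply supported:
  span XY: point load 172 at a = 7.65: Pab(L + a)/(6LEI) = 354.2/EI
  span YZ: point load 90.25 at a = 0.8: Pab(L + b)/(6LEI) = 126.3/EI
  relative rotation θ_0 = (354.2 + 126.3)/EI = 480.5/EI
A unit hogging moment at Y produces rotation L₁/(3EI) + L₂/(3EI) = 4.967/EI.
Slope continuity at Y: θ_0 = M_Y·4.967/EI, so M_Y = 480.5/4.967 = 96.75 kN·m (hogging).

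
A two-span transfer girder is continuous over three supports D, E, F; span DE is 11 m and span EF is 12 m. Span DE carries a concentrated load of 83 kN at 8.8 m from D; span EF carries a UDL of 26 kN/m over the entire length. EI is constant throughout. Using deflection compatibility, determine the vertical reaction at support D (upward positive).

Release continuity at E by inserting a hinge; the redundant is the internal moment M_E. The primary structure is two simply-supported spans DE and EF.
End slopes at the hinge E, treating each span as simply supported:
  span DE: point load 83 at a = 8.8: Pab(L + a)/(6LEI) = 482.1/EI
  span EF: UDL 26: wL³/(24EI) = 1872/EI
  relative rotation θ_0 = (482.1 + 1872)/EI = 2354/EI
A unit hogging moment at E produces rotation L₁/(3EI) + L₂/(3EI) = 7.667/EI.
Compatibility: M_E·(L₁+L₂)/(3EI) = θ_0, giving M_E = 307.1 kN·m (hogging).
Span DE, ΣM about D with M_E applied at E: R_E^{DE}·11 = 730.4 + 307.1, so R_E^{DE} = 94.31 kN and R_D = 83 − 94.31 = -11.31 kN.

R_D = -11.31 kN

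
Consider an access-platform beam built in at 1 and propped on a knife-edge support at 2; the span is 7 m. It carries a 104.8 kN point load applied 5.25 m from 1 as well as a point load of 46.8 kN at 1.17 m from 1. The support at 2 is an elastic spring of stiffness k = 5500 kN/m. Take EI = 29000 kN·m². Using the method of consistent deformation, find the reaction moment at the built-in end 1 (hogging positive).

M_1 = 148.8 kN·m

Choose R_2 as the redundant. The primary structure is the cantilever fixed at 1.
Primary-structure tip deflection at 2 by superposition:
  point load 104.8 at a = 5.25: Pa²(3L − a)/(6EI) = 7582/EI
  point load 46.8 at a = 1.17: Pa²(3L − a)/(6EI) = 211.7/EI
  δ_0 = 7794/EI
Tip deflection under a unit load at 2: L³/(3EI) = 114.3/EI.
With EI = 29000 kN·m²: δ_0 = 0.26876 m and δ_{22} = 0.003943 m/kN.
Compatibility — the spring shortens by R_2/k under the reaction it provides: δ_0 − R_2·δ_{22} = R_2/k. With 1/k = 0.000182 m/kN, R_2 = δ_0 / (δ_{22} + 1/k) = 0.26876 / (0.003943 + 0.000182) = 65.17 kN.
Moment equilibrium about 1: M_1 = Σ(load moments about 1) − R_2·L = 605 − 65.17×7 = 148.8 kN·m.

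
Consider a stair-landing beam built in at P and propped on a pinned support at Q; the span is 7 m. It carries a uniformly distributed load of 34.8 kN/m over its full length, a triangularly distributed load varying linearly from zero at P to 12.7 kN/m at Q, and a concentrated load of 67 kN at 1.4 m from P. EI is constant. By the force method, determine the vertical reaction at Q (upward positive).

R_Q = 119.5 kN

Take the reaction at Q as the redundant and release it; the primary structure is a cantilever fixed at P.
Downward deflection at the released point Q due to the loads:
  UDL 34.8: wL⁴/(8EI) = 10444/EI
  triangular load, peak 12.7 at the free end: 11w₀L⁴/(120EI) = 2795/EI
  point load 67 at a = 1.4: Pa²(3L − a)/(6EI) = 429/EI
  δ_0 = 13668/EI
Flexibility coefficient — unit upward force at Q: δ_{QQ} = L³/(3EI) = 114.3/EI.
The prop prevents deflection at Q: R_Q = δ_0/δ_{QQ} = 13668/114.3 = 119.5 kN.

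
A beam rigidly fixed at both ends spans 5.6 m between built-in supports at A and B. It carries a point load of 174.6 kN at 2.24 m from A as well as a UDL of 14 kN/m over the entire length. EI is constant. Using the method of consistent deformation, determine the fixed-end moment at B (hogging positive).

M_B = 130.5 kN·m

Take the two fixed-end moments M_A, M_B as redundants; the released structure is the simple span AB.
On the primary (simply-supported) span, the end slopes from the loading are:
  at A: point load 174.6 at a = 2.24: Pab(L + b)/(6LEI) = 350.4/EI
  at B: point load 174.6 at a = 2.24: Pab(L + a)/(6LEI) = 306.6/EI
  at A: UDL 14: wL³/(24EI) = 102.4/EI
  at B: UDL 14: wL³/(24EI) = 102.4/EI
  θ_A0 = 452.9/EI,  θ_B0 = 409.1/EI
Flexibility coefficients: a unit moment at one end gives L/(3EI) there and L/(6EI) at the far end, so f₁₁ = f₂₂ = 1.867/EI and f₁₂ = f₂₁ = 0.9333/EI.
Compatibility — zero rotation at each built-in end:
  1.867 M_A + 0.9333 M_B = 452.9
  0.9333 M_A + 1.867 M_B = 409.1
Solving the pair gives M_A = 177.4 kN·m and M_B = 130.5 kN·m (hogging).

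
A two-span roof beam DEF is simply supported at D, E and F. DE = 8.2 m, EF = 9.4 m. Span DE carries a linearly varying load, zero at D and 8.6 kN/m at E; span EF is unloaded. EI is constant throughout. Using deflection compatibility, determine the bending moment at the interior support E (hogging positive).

M_E = 17.96 kN·m

Insert a hinge at E; M_E is the redundant, and each span becomes simply supported.
Discontinuity in slope at E on the released structure — sum the simple-span end rotations:
  span DE: triangular load, peak 8.6: w₀L³/(45EI) = 105.4/EI
  relative rotation θ_0 = (105.4 + 0)/EI = 105.4/EI
A unit hogging moment at E produces rotation L₁/(3EI) + L₂/(3EI) = 5.867/EI.
Compatibility: M_E·(L₁+L₂)/(3EI) = θ_0, giving M_E = 17.96 kN·m (hogging).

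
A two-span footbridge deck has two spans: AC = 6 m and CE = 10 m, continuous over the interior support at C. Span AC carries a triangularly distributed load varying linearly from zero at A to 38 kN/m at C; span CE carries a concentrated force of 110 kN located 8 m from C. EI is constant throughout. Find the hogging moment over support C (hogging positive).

Release continuity at C by inserting a hinge; the redundant is the internal moment M_C. The primary structure is two simply-supported spans AC and CE.
Rotations at C on the released spans (each span's end-slope, ×1/EI):
  span AC: triangular load, peak 38: w₀L³/(45EI) = 182.4/EI
  span CE: point load 110 at a = 8: Pab(L + b)/(6LEI) = 352/EI
  relative rotation θ_0 = (182.4 + 352)/EI = 534.4/EI
A unit hogging moment at C produces rotation L₁/(3EI) + L₂/(3EI) = 5.333/EI.
Compatibility: M_C·(L₁+L₂)/(3EI) = θ_0, giving M_C = 100.2 kN·m (hogging).

M_C = 100.2 kN·m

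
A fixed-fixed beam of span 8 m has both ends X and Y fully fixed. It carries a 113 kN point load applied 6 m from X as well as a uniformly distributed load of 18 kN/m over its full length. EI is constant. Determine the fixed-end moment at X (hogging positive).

M_X = 138.4 kN·m

Release both end moments; the primary structure is a simply-supported span XY with redundants M_X and M_Y.
On the primary (simply-supported) span, the end slopes from the loading are:
  at X: point load 113 at a = 6: Pab(L + b)/(6LEI) = 282.5/EI
  at Y: point load 113 at a = 6: Pab(L + a)/(6LEI) = 395.5/EI
  at X: UDL 18: wL³/(24EI) = 384/EI
  at Y: UDL 18: wL³/(24EI) = 384/EI
  θ_X0 = 666.5/EI,  θ_Y0 = 779.5/EI
Flexibility coefficients: a unit moment at one end gives L/(3EI) there and L/(6EI) at the far end, so f₁₁ = f₂₂ = 2.667/EI and f₁₂ = f₂₁ = 1.333/EI.
Compatibility — zero rotation at each built-in end:
  2.667 M_X + 1.333 M_Y = 666.5
  1.333 M_X + 2.667 M_Y = 779.5
Solving the pair gives M_X = 138.4 kN·m and M_Y = 223.1 kN·m (hogging).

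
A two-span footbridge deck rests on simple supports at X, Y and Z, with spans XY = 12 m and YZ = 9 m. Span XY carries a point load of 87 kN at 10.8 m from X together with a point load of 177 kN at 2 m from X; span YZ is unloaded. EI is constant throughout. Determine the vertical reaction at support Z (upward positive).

R_Z = -16.59 kN

Insert a hinge at Y; M_Y is the redundant, and each span becomes simply supported.
Discontinuity in slope at Y on the released structure — sum the simple-span end rotations:
  span XY: point load 87 at a = 10.8: Pab(L + a)/(6LEI) = 357/EI
  span XY: point load 177 at a = 2: Pab(L + a)/(6LEI) = 688.3/EI
  relative rotation θ_0 = (1045 + 0)/EI = 1045/EI
A unit hogging moment at Y produces rotation L₁/(3EI) + L₂/(3EI) = 7/EI.
Compatibility: M_Y·(L₁+L₂)/(3EI) = θ_0, giving M_Y = 149.3 kN·m (hogging).
Span YZ, ΣM about Z: R_Y^{YZ}·9 = 0 + 149.3, so R_Y^{YZ} = 16.59 kN and R_Z = 0 − 16.59 = -16.59 kN.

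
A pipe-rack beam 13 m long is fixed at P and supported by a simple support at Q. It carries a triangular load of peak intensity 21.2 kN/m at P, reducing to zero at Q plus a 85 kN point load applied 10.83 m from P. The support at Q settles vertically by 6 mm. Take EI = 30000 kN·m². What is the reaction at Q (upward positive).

Release the roller at Q. Primary structure: cantilever fixed at P.
Primary-structure tip deflection at Q by superposition:
  triangular load, peak 21.2 at the fixed end: w₀L⁴/(30EI) = 20183/EI
  point load 85 at a = 10.83: Pa²(3L − a)/(6EI) = 46807/EI
  δ_0 = 66990/EI
Tip deflection under a unit load at Q: L³/(3EI) = 732.3/EI.
With EI = 30000 kN·m²: δ_0 = 2.233 m and δ_{QQ} = 0.024411 m/kN.
Compatibility — the beam at Q must follow the support down by 0.006 m: δ_0 − R_Q·δ_{QQ} = 0.006, so R_Q = (2.233 − 0.006)/0.024411 = 91.23 kN.

R_Q = 91.23 kN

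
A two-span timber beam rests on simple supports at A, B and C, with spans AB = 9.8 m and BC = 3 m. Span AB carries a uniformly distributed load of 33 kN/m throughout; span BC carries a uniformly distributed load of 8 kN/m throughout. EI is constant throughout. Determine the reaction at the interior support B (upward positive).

Insert a hinge at B; M_B is the redundant, and each span becomes simply supported.
End slopes at the hinge B, treating each span as simply supported:
  span AB: UDL 33: wL³/(24EI) = 1294/EI
  span BC: UDL 8: wL³/(24EI) = 9/EI
  relative rotation θ_0 = (1294 + 9)/EI = 1303/EI
A unit hogging moment at B produces rotation L₁/(3EI) + L₂/(3EI) = 4.267/EI.
Compatibility: M_B·(L₁+L₂)/(3EI) = θ_0, giving M_B = 305.4 kN·m (hogging).
Span AB, ΣM about A with M_B applied at B: R_B^{AB}·9.8 = 1585 + 305.4, so R_B^{AB} = 192.9 kN and R_A = 323.4 − 192.9 = 130.5 kN.
Span BC, ΣM about C: R_B^{BC}·3 = 36 + 305.4, so R_B^{BC} = 113.8 kN and R_C = 24 − 113.8 = -89.81 kN.
R_B = 192.9 + 113.8 = 306.7 kN.

R_B = 306.7 kN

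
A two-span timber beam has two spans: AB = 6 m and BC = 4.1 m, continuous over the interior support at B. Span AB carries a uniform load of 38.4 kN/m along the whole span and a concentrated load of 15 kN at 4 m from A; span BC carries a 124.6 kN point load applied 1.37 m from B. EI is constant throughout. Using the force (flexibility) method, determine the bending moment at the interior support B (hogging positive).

M_B = 151 kN·m

Take M_B as the redundant. Released structure: two simple spans AB and BC with a hinge at B.
Discontinuity in slope at B on the released structure — sum the simple-span end rotations:
  span AB: UDL 38.4: wL³/(24EI) = 345.6/EI
  span AB: point load 15 at a = 4: Pab(L + a)/(6LEI) = 33.33/EI
  span BC: point load 124.6 at a = 1.37: Pab(L + b)/(6LEI) = 129.4/EI
  relative rotation θ_0 = (378.9 + 129.4)/EI = 508.3/EI
A unit hogging moment at B produces rotation L₁/(3EI) + L₂/(3EI) = 3.367/EI.
Compatibility: M_B·(L₁+L₂)/(3EI) = θ_0, giving M_B = 151 kN·m (hogging).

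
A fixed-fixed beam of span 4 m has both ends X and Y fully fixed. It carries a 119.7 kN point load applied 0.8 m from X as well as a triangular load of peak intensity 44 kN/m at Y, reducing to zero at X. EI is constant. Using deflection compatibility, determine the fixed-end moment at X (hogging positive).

Release both end moments; the primary structure is a simply-supported span XY with redundants M_X and M_Y.
On the primary (simply-supported) span, the end slopes from the loading are:
  at X: point load 119.7 at a = 0.8: Pab(L + b)/(6LEI) = 91.93/EI
  at Y: point load 119.7 at a = 0.8: Pab(L + a)/(6LEI) = 61.29/EI
  at X: triangular load, peak 44: 7w₀L³/(360EI) = 54.76/EI
  at Y: triangular load, peak 44: w₀L³/(45EI) = 62.58/EI
  θ_X0 = 146.7/EI,  θ_Y0 = 123.9/EI
Flexibility coefficients: a unit moment at one end gives L/(3EI) there and L/(6EI) at the far end, so f₁₁ = f₂₂ = 1.333/EI and f₁₂ = f₂₁ = 0.6667/EI.
Compatibility — zero rotation at each built-in end:
  1.333 M_X + 0.6667 M_Y = 146.7
  0.6667 M_X + 1.333 M_Y = 123.9
Solving the pair gives M_X = 84.75 kN·m and M_Y = 50.52 kN·m (hogging).

M_X = 84.75 kN·m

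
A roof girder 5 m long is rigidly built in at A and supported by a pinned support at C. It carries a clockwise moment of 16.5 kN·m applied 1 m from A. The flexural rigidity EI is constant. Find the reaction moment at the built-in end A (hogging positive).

Release the roller at C. Primary structure: cantilever fixed at A.
Primary-structure tip deflection at C by superposition:
  clockwise couple 16.5 at a = 1: M₀a(2L − a)/(2EI) = 74.25/EI
Tip deflection under a unit load at C: L³/(3EI) = 41.67/EI.
The prop prevents deflection at C: R_C = δ_0/δ_{CC} = 74.25/41.67 = 1.782 kN.
Moment equilibrium about A: M_A = Σ(load moments about A) − R_C·L = 16.5 − 1.782×5 = 7.59 kN·m.

M_A = 7.59 kN·m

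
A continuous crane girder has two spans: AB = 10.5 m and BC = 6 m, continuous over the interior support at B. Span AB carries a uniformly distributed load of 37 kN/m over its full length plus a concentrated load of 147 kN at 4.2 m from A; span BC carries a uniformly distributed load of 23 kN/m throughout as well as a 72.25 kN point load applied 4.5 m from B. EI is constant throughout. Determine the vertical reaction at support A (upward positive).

Release continuity at B by inserting a hinge; the redundant is the internal moment M_B. The primary structure is two simply-supported spans AB and BC.
Discontinuity in slope at B on the released structure — sum the simple-span end rotations:
  span AB: UDL 37: wL³/(24EI) = 1785/EI
  span AB: point load 147 at a = 4.2: Pab(L + a)/(6LEI) = 907.6/EI
  span BC: UDL 23: wL³/(24EI) = 207/EI
  span BC: point load 72.25 at a = 4.5: Pab(L + b)/(6LEI) = 101.6/EI
  relative rotation θ_0 = (2692 + 308.6)/EI = 3001/EI
A unit hogging moment at B produces rotation L₁/(3EI) + L₂/(3EI) = 5.5/EI.
Compatibility: M_B·(L₁+L₂)/(3EI) = θ_0, giving M_B = 545.6 kN·m (hogging).
Span AB, ΣM about A with M_B applied at B: R_B^{AB}·10.5 = 2657 + 545.6, so R_B^{AB} = 305 kN and R_A = 535.5 − 305 = 230.5 kN.

R_A = 230.5 kN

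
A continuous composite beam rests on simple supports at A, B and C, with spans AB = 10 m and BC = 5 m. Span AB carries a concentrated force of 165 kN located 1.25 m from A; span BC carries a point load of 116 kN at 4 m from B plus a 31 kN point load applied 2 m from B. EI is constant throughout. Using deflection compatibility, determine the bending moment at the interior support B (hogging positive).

M_B = 96.16 kN·m

Release continuity at B by inserting a hinge; the redundant is the internal moment M_B. The primary structure is two simply-supported spans AB and BC.
Discontinuity in slope at B on the released structure — sum the simple-span end rotations:
  span AB: point load 165 at a = 1.25: Pab(L + a)/(6LEI) = 338.4/EI
  span BC: point load 116 at a = 4: Pab(L + b)/(6LEI) = 92.8/EI
  span BC: point load 31 at a = 2: Pab(L + b)/(6LEI) = 49.6/EI
  relative rotation θ_0 = (338.4 + 142.4)/EI = 480.8/EI
A unit hogging moment at B produces rotation L₁/(3EI) + L₂/(3EI) = 5/EI.
Slope continuity at B: θ_0 = M_B·5/EI, so M_B = 480.8/5 = 96.16 kN·m (hogging).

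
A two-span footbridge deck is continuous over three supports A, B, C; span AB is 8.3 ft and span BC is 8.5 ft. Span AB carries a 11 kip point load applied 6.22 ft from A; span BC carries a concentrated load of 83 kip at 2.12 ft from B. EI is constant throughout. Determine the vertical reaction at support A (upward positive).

Take M_B as the redundant. Released structure: two simple spans AB and BC with a hinge at B.
Discontinuity in slope at B on the released structure — sum the simple-span end rotations:
  span AB: point load 11 at a = 6.22: Pab(L + a)/(6LEI) = 41.49/EI
  span BC: point load 83 at a = 2.12: Pab(L + b)/(6LEI) = 327.5/EI
  relative rotation θ_0 = (41.49 + 327.5)/EI = 369/EI
A unit hogging moment at B produces rotation L₁/(3EI) + L₂/(3EI) = 5.6/EI.
Compatibility: M_B·(L₁+L₂)/(3EI) = θ_0, giving M_B = 65.9 kip·ft (hogging).
Span AB, ΣM about A with M_B applied at B: R_B^{AB}·8.3 = 68.42 + 65.9, so R_B^{AB} = 16.18 kip and R_A = 11 − 16.18 = -5.183 kip.

R_A = -5.183 kip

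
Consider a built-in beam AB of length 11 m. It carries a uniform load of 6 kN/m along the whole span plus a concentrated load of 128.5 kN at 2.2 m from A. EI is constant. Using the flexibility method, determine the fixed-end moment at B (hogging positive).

Take the two fixed-end moments M_A, M_B as redundants; the released structure is the simple span AB.
End rotations of the released simple span under the applied load (×1/EI):
  at A: UDL 6: wL³/(24EI) = 332.8/EI
  at B: UDL 6: wL³/(24EI) = 332.8/EI
  at A: point load 128.5 at a = 2.2: Pab(L + b)/(6LEI) = 746.3/EI
  at B: point load 128.5 at a = 2.2: Pab(L + a)/(6LEI) = 497.6/EI
  θ_A0 = 1079/EI,  θ_B0 = 830.3/EI
Flexibility coefficients: a unit moment at one end gives L/(3EI) there and L/(6EI) at the far end, so f₁₁ = f₂₂ = 3.667/EI and f₁₂ = f₂₁ = 1.833/EI.
Compatibility — zero rotation at each built-in end:
  3.667 M_A + 1.833 M_B = 1079
  1.833 M_A + 3.667 M_B = 830.3
Solving the pair gives M_A = 241.4 kN·m and M_B = 105.7 kN·m (hogging).

M_B = 105.7 kN·m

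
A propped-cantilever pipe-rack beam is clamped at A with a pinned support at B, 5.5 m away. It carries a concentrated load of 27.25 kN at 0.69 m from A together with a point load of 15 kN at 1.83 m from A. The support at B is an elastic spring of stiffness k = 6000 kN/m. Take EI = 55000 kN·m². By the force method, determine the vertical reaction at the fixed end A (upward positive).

Remove the prop at B; the released (primary) structure is a cantilever built in at A.
Primary-structure tip deflection at B by superposition:
  point load 27.25 at a = 0.69: Pa²(3L − a)/(6EI) = 34.19/EI
  point load 15 at a = 1.83: Pa²(3L − a)/(6EI) = 122.8/EI
  δ_0 = 157/EI
Tip deflection under a unit load at B: L³/(3EI) = 55.46/EI.
With EI = 55000 kN·m²: δ_0 = 0.002855 m and δ_{BB} = 0.001008 m/kN.
Compatibility — the spring shortens by R_B/k under the reaction it provides: δ_0 − R_B·δ_{BB} = R_B/k. With 1/k = 0.000167 m/kN, R_B = δ_0 / (δ_{BB} + 1/k) = 0.002855 / (0.001008 + 0.000167) = 2.43 kN.
Vertical equilibrium: R_A = ΣP − R_B = 42.25 − 2.43 = 39.82 kN.

R_A = 39.82 kN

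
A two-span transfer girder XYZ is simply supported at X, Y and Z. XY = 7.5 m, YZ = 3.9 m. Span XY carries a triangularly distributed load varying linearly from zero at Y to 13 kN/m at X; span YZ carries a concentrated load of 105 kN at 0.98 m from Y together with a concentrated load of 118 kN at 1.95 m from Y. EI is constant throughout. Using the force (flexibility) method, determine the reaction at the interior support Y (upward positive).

R_Y = 185.3 kN

Insert a hinge at Y; M_Y is the redundant, and each span becomes simply supported.
Rotations at Y on the released spans (each span's end-slope, ×1/EI):
  span XY: triangular load, peak 13: 7w₀L³/(360EI) = 106.6/EI
  span YZ: point load 105 at a = 0.98: Pab(L + b)/(6LEI) = 87.57/EI
  span YZ: point load 118 at a = 1.95: Pab(L + b)/(6LEI) = 112.2/EI
  relative rotation θ_0 = (106.6 + 199.7)/EI = 306.4/EI
A unit hogging moment at Y produces rotation L₁/(3EI) + L₂/(3EI) = 3.8/EI.
Slope continuity at Y: θ_0 = M_Y·3.8/EI, so M_Y = 306.4/3.8 = 80.63 kN·m (hogging).
Span XY, ΣM about X with M_Y applied at Y: R_Y^{XY}·7.5 = 121.9 + 80.63, so R_Y^{XY} = 27 kN and R_X = 48.75 − 27 = 21.75 kN.
Span YZ, ΣM about Z: R_Y^{YZ}·3.9 = 536.7 + 80.63, so R_Y^{YZ} = 158.3 kN and R_Z = 223 − 158.3 = 64.71 kN.
R_Y = 27 + 158.3 = 185.3 kN.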